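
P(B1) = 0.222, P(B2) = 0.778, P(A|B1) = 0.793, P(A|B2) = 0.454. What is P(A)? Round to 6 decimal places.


P(A) = P(A|B1)*P(B1) + P(A|B2)*P(B2)
P(A|B1)*P(B1) = 0.793 * 0.222 = 0.176046
P(A|B2)*P(B2) = 0.454 * 0.778 = 0.353212
P(A) = 0.176046 + 0.353212 = 0.529258

0.529258


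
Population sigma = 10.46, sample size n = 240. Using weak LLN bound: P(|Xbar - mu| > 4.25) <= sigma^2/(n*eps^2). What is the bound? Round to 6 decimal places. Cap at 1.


bound = min(1, sigma^2/(n*eps^2))
sigma^2 = 10.46^2 = 109.4116
n*eps^2 = 240 * 4.25^2 = 240 * 18.0625 = 4335
sigma^2/(n*eps^2) = 109.4116 / 4335 ≈ 0.02523912

0.025239


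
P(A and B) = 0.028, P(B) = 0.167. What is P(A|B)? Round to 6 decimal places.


P(A|B) = P(A and B) / P(B) = 0.028 / 0.167 = 28/167 ≈ 0.16766467

0.167665


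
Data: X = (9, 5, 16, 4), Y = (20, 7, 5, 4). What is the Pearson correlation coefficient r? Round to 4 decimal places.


r = sum((xi-xbar)(yi-ybar)) / sqrt(sum((xi-xbar)^2) * sum((yi-ybar)^2))
n = 4, xbar = 34/4 = 8.5, ybar = 36/4 = 9
Sxy = sum((xi-xbar)(yi-ybar)) = 5
Sxx = sum((xi-xbar)^2) = 89
Syy = sum((yi-ybar)^2) = 166
sqrt(Sxx*Syy) ≈ 121.548344
r = Sxy / sqrt(Sxx*Syy) = 5 / 121.548344 ≈ 0.041136

0.0411


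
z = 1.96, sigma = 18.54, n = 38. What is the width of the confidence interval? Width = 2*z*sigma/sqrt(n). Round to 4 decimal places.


width = 2*z*sigma/sqrt(n)
2*z*sigma = 2 * 1.96 * 18.54 = 72.6768
sqrt(38) ≈ 6.164414
width = 72.6768 / 6.164414 ≈ 11.789734

11.7897


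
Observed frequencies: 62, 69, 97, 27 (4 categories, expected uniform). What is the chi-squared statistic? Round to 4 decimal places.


chi2 = sum((O-E)^2/E), E = total/4
total = 255, E = 255/4 = 63.75
(62 - 63.75)^2 / 63.75 = 3.0625 / 63.75 = 49/1020 ≈ 0.048039
(69 - 63.75)^2 / 63.75 = 27.5625 / 63.75 = 147/340 ≈ 0.432353
(97 - 63.75)^2 / 63.75 = 1105.5625 / 63.75 = 17689/1020 ≈ 17.342157
(27 - 63.75)^2 / 63.75 = 1350.5625 / 63.75 = 7203/340 ≈ 21.185294
chi2 = 9947/255 ≈ 39.007843

39.0078


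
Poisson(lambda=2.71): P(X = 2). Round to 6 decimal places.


P = e^(-lam) * lam^k / k!
e^(-2.71) ≈ 0.06653681
lam^k = 2.71^2 = 7.3441
k! = 2! = 2
P = 0.06653681 * 7.3441 / 2 ≈ 0.244326

0.244326


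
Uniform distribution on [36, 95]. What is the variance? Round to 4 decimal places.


Var = (b-a)^2 / 12
(b-a)^2 = (95 - 36)^2 = 3481
Var = 3481/12 ≈ 290.083333

290.0833


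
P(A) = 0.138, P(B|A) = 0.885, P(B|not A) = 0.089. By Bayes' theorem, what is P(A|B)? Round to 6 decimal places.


P(A|B) = P(B|A)*P(A) / P(B), P(B) = P(B|A)*P(A) + P(B|not A)*P(not A)
P(B|A)*P(A) = 0.885 * 0.138 = 0.12213
P(B|not A)*P(not A) = 0.089 * 0.862 = 0.076718
P(B) = 0.12213 + 0.076718 = 0.198848
P(A|B) = 0.12213 / 0.198848 ≈ 0.61418772

0.614188


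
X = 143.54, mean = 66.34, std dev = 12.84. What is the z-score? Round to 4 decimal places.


z = (X - mu) / sigma
X - mu = 143.54 - 66.34 = 77.2
z = 77.2 / 12.84 = 1930/321 ≈ 6.012461

6.0125


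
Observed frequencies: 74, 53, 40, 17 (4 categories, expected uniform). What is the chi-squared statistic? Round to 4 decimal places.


chi2 = sum((O-E)^2/E), E = total/4
total = 184, E = 184/4 = 46
(74 - 46)^2 / 46 = 784 / 46 = 392/23 ≈ 17.043478
(53 - 46)^2 / 46 = 49 / 46 = 49/46 ≈ 1.065217
(40 - 46)^2 / 46 = 36 / 46 = 18/23 ≈ 0.782609
(17 - 46)^2 / 46 = 841 / 46 = 841/46 ≈ 18.282609
chi2 = 855/23 ≈ 37.173913

37.1739


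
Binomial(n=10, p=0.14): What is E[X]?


E[X] = n*p = 10 * 0.14 = 1.4

1.4


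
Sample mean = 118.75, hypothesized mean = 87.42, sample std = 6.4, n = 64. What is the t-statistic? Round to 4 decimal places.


t = (xbar - mu0) / (s/sqrt(n))
xbar - mu0 = 118.75 - 87.42 = 31.33
sqrt(64) = 8
s/sqrt(n) = 6.4 / 8 = 0.8
t = 31.33 / 0.8 = 39.1625

39.1625


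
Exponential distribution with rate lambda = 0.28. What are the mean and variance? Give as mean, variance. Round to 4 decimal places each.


mean = 1/lam, var = 1/lam^2
mean = 1 / 0.28 = 25/7 ≈ 3.571429
lam^2 = 0.28^2 = 0.0784
var = 1 / 0.0784 = 625/49 ≈ 12.755102

3.5714, 12.7551


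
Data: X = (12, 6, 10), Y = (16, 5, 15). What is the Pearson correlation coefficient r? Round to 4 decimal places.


r = sum((xi-xbar)(yi-ybar)) / sqrt(sum((xi-xbar)^2) * sum((yi-ybar)^2))
n = 3, xbar = 28/3 ≈ 9.333333, ybar = 36/3 = 12
Sxy = sum((xi-xbar)(yi-ybar)) = 36
Sxx = sum((xi-xbar)^2) = 56/3 ≈ 18.666667
Syy = sum((yi-ybar)^2) = 74
sqrt(Sxx*Syy) ≈ 37.166293
r = Sxy / sqrt(Sxx*Syy) = 36 / 37.166293 ≈ 0.968620

0.9686


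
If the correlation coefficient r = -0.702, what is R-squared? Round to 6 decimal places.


R^2 = r^2 = (-0.702)^2 = 0.492804

0.492804


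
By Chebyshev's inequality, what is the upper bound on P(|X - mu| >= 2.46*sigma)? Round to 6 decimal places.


P <= 1/k^2
k^2 = 2.46^2 = 6.0516
1/k^2 = 1 / 6.0516 ≈ 0.16524555

0.165246


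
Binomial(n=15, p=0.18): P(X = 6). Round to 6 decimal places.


P = C(n,k) * p^k * (1-p)^(n-k)
C(15,6) = 5005
p^k = 0.18^6 ≈ 0.00003401222
(1-p)^(n-k) = 0.82^9 ≈ 0.1676196
P = 5005 * 0.00003401222 * 0.1676196 ≈ 0.028534

0.028534


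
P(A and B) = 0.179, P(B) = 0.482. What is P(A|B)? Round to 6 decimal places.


P(A|B) = P(A and B) / P(B) = 0.179 / 0.482 = 179/482 ≈ 0.37136929

0.371369


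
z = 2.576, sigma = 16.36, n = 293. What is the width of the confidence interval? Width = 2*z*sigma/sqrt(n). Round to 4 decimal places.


width = 2*z*sigma/sqrt(n)
2*z*sigma = 2 * 2.576 * 16.36 = 84.28672
sqrt(293) ≈ 17.117243
width = 84.28672 / 17.117243 ≈ 4.924083

4.9241


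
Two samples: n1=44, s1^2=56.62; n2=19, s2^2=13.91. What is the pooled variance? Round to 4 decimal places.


sp^2 = ((n1-1)*s1^2 + (n2-1)*s2^2)/(n1+n2-2)
(n1-1)*s1^2 = 43 * 56.62 = 2434.66
(n2-1)*s2^2 = 18 * 13.91 = 250.38
numerator = 2434.66 + 250.38 = 2685.04
n1+n2-2 = 61
sp^2 = 2685.04 / 61 = 67126/1525 ≈ 44.017049

44.0170


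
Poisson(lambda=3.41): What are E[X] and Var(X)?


E[X] = Var(X) = lambda = 3.41

3.41, 3.41


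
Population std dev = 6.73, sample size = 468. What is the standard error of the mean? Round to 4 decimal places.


SE = sigma / sqrt(n)
sqrt(468) ≈ 21.633308
SE = 6.73 / 21.633308 ≈ 0.311094

0.3111


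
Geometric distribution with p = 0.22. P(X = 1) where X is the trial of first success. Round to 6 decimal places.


P = (1-p)^(k-1) * p
(1-p)^(k-1) = 0.78^0 = 1
P = 1 * 0.22 = 0.22

0.220000


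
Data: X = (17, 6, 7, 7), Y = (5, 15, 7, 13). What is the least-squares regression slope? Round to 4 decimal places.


b = sum((xi-xbar)(yi-ybar)) / sum((xi-xbar)^2)
n = 4, xbar = 37/4 = 9.25, ybar = 40/4 = 10
Sxy = sum((xi-xbar)(yi-ybar)) = -55
Sxx = sum((xi-xbar)^2) = 80.75
b = Sxy / Sxx = -220/323 ≈ -0.681115

-0.6811


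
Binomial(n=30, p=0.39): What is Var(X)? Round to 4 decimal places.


Var = n*p*(1-p) = 30 * 0.39 * 0.61 = 7.137

7.1370


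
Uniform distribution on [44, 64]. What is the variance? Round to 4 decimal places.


Var = (b-a)^2 / 12
(b-a)^2 = (64 - 44)^2 = 400
Var = 400/12 ≈ 33.333333

33.3333


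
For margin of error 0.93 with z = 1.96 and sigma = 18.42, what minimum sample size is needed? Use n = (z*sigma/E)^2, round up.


z*sigma/E = 1.96 * 18.42 / 0.93 = 30086/775 ≈ 38.820645
(z*sigma/E)^2 ≈ 1507.042491
round up: n = 1508

1508


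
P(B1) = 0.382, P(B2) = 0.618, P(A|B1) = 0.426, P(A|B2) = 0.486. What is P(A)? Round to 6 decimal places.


P(A) = P(A|B1)*P(B1) + P(A|B2)*P(B2)
P(A|B1)*P(B1) = 0.426 * 0.382 = 0.162732
P(A|B2)*P(B2) = 0.486 * 0.618 = 0.300348
P(A) = 0.162732 + 0.300348 = 0.46308

0.463080


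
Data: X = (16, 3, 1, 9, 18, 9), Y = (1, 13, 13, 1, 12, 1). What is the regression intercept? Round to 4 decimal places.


a = ybar - b*xbar, where b = sum((xi-xbar)(yi-ybar)) / sum((xi-xbar)^2)
n = 6, xbar = 56/6 = 28/3 ≈ 9.333333, ybar = 41/6 ≈ 6.833333
Sxy = sum((xi-xbar)(yi-ybar)) = -242/3 ≈ -80.666667
Sxx = sum((xi-xbar)^2) = 688/3 ≈ 229.333333
b = Sxy / Sxx = -121/344 ≈ -0.351744
a = 6.833333 - (-0.351744) * 9.333333 = 435/43 ≈ 10.116279

10.1163


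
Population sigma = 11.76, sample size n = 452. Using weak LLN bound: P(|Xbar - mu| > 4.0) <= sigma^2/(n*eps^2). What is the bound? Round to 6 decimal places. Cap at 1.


bound = min(1, sigma^2/(n*eps^2))
sigma^2 = 11.76^2 = 138.2976
n*eps^2 = 452 * 4.0^2 = 452 * 16 = 7232
sigma^2/(n*eps^2) = 138.2976 / 7232 ≈ 0.01912301

0.019123


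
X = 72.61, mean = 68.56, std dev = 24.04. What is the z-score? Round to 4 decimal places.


z = (X - mu) / sigma
X - mu = 72.61 - 68.56 = 4.05
z = 4.05 / 24.04 = 405/2404 ≈ 0.168469

0.1685


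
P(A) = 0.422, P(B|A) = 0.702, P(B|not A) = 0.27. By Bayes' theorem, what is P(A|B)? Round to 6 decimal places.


P(A|B) = P(B|A)*P(A) / P(B), P(B) = P(B|A)*P(A) + P(B|not A)*P(not A)
P(B|A)*P(A) = 0.702 * 0.422 = 0.296244
P(B|not A)*P(not A) = 0.27 * 0.578 = 0.15606
P(B) = 0.296244 + 0.15606 = 0.452304
P(A|B) = 0.296244 / 0.452304 = 2743/4188 ≈ 0.65496657

0.654967


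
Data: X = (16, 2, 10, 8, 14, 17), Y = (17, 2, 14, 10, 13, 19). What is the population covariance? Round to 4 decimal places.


Cov = (1/n)*sum((xi-xbar)(yi-ybar))
n = 6, xbar = 67/6 ≈ 11.166667, ybar = 75/6 = 12.5
sum((xi-xbar)(yi-ybar)) = 163.5
Cov = 163.5 / 6 = 27.25

27.2500


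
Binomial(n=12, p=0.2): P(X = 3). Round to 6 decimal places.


P = C(n,k) * p^k * (1-p)^(n-k)
C(12,3) = 220
p^k = 0.2^3 = 0.008
(1-p)^(n-k) = 0.8^9 ≈ 0.1342177
P = 220 * 0.008 * 0.1342177 ≈ 0.236223

0.236223


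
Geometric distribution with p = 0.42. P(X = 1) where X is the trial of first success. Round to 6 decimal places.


P = (1-p)^(k-1) * p
(1-p)^(k-1) = 0.58^0 = 1
P = 1 * 0.42 = 0.42

0.420000


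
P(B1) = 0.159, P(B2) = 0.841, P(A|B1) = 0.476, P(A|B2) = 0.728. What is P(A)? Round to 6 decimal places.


P(A) = P(A|B1)*P(B1) + P(A|B2)*P(B2)
P(A|B1)*P(B1) = 0.476 * 0.159 = 0.075684
P(A|B2)*P(B2) = 0.728 * 0.841 = 0.612248
P(A) = 0.075684 + 0.612248 = 0.687932

0.687932


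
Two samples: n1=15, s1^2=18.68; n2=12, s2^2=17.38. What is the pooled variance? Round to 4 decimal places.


sp^2 = ((n1-1)*s1^2 + (n2-1)*s2^2)/(n1+n2-2)
(n1-1)*s1^2 = 14 * 18.68 = 261.52
(n2-1)*s2^2 = 11 * 17.38 = 191.18
numerator = 261.52 + 191.18 = 452.7
n1+n2-2 = 25
sp^2 = 452.7 / 25 = 18.108

18.1080


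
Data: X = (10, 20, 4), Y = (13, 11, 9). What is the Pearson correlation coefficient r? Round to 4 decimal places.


r = sum((xi-xbar)(yi-ybar)) / sqrt(sum((xi-xbar)^2) * sum((yi-ybar)^2))
n = 3, xbar = 34/3 ≈ 11.333333, ybar = 33/3 = 11
Sxy = sum((xi-xbar)(yi-ybar)) = 12
Sxx = sum((xi-xbar)^2) = 392/3 ≈ 130.666667
Syy = sum((yi-ybar)^2) = 8
sqrt(Sxx*Syy) ≈ 32.331615
r = Sxy / sqrt(Sxx*Syy) = 12 / 32.331615 ≈ 0.371154

0.3712


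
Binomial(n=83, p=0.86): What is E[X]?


E[X] = n*p = 83 * 0.86 = 71.38

71.38


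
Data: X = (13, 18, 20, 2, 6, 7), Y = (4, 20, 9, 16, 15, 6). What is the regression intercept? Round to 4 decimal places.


a = ybar - b*xbar, where b = sum((xi-xbar)(yi-ybar)) / sum((xi-xbar)^2)
n = 6, xbar = 66/6 = 11, ybar = 70/6 = 35/3 ≈ 11.666667
Sxy = sum((xi-xbar)(yi-ybar)) = -14
Sxx = sum((xi-xbar)^2) = 256
b = Sxy / Sxx = -7/128 ≈ -0.054688
a = 11.666667 - (-0.054688) * 11 = 4711/384 ≈ 12.268229

12.2682


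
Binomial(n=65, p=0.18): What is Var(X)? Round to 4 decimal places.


Var = n*p*(1-p) = 65 * 0.18 * 0.82 = 9.594

9.5940


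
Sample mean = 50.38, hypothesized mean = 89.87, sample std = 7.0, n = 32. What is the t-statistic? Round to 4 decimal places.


t = (xbar - mu0) / (s/sqrt(n))
xbar - mu0 = 50.38 - 89.87 = -39.49
sqrt(32) ≈ 5.65685425
s/sqrt(n) = 7.0 / 5.65685425 ≈ 1.23743687
t = -39.49 / 1.23743687 ≈ -31.912739

-31.9127


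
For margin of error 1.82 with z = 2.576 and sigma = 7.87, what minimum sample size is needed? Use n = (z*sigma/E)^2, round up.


z*sigma/E = 2.576 * 7.87 / 1.82 = 18101/1625 ≈ 11.139077
(z*sigma/E)^2 ≈ 124.079035
round up: n = 125

125


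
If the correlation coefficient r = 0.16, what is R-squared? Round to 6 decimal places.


R^2 = r^2 = (0.16)^2 = 0.0256

0.025600


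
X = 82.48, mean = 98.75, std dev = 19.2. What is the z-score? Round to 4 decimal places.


z = (X - mu) / sigma
X - mu = 82.48 - 98.75 = -16.27
z = -16.27 / 19.2 = -1627/1920 ≈ -0.847396

-0.8474


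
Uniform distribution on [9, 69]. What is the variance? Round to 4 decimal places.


Var = (b-a)^2 / 12
(b-a)^2 = (69 - 9)^2 = 3600
Var = 3600/12 = 300

300.0000


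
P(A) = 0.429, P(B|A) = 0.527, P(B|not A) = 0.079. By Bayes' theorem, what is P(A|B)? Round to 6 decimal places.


P(A|B) = P(B|A)*P(A) / P(B), P(B) = P(B|A)*P(A) + P(B|not A)*P(not A)
P(B|A)*P(A) = 0.527 * 0.429 = 0.226083
P(B|not A)*P(not A) = 0.079 * 0.571 = 0.045109
P(B) = 0.226083 + 0.045109 = 0.271192
P(A|B) = 0.226083 / 0.271192 ≈ 0.83366397

0.833664


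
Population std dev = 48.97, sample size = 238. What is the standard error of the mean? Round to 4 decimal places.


SE = sigma / sqrt(n)
sqrt(238) ≈ 15.427249
SE = 48.97 / 15.427249 ≈ 3.174254

3.1743


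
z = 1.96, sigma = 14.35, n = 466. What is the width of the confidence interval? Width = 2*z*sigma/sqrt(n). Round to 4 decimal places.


width = 2*z*sigma/sqrt(n)
2*z*sigma = 2 * 1.96 * 14.35 = 56.252
sqrt(466) ≈ 21.587033
width = 56.252 / 21.587033 ≈ 2.605824

2.6058


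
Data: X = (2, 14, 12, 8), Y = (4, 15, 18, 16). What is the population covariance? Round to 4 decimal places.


Cov = (1/n)*sum((xi-xbar)(yi-ybar))
n = 4, xbar = 36/4 = 9, ybar = 53/4 = 13.25
sum((xi-xbar)(yi-ybar)) = 85
Cov = 85 / 4 = 21.25

21.2500


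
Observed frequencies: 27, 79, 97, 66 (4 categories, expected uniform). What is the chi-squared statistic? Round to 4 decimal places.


chi2 = sum((O-E)^2/E), E = total/4
total = 269, E = 269/4 = 67.25
(27 - 67.25)^2 / 67.25 = 1620.0625 / 67.25 = 25921/1076 ≈ 24.090149
(79 - 67.25)^2 / 67.25 = 138.0625 / 67.25 = 2209/1076 ≈ 2.052974
(97 - 67.25)^2 / 67.25 = 885.0625 / 67.25 = 14161/1076 ≈ 13.160781
(66 - 67.25)^2 / 67.25 = 1.5625 / 67.25 = 25/1076 ≈ 0.023234
chi2 = 10579/269 ≈ 39.327138

39.3271


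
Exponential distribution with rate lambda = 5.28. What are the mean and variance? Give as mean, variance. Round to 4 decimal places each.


mean = 1/lam, var = 1/lam^2
mean = 1 / 5.28 = 25/132 ≈ 0.189394
lam^2 = 5.28^2 = 27.8784
var = 1 / 27.8784 ≈ 0.035870

0.1894, 0.0359


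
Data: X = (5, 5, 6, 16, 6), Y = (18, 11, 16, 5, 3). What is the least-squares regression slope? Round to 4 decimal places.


b = sum((xi-xbar)(yi-ybar)) / sum((xi-xbar)^2)
n = 5, xbar = 38/5 = 7.6, ybar = 53/5 = 10.6
Sxy = sum((xi-xbar)(yi-ybar)) = -63.8
Sxx = sum((xi-xbar)^2) = 89.2
b = Sxy / Sxx = -319/446 ≈ -0.715247

-0.7152


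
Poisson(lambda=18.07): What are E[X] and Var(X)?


E[X] = Var(X) = lambda = 18.07

18.07, 18.07


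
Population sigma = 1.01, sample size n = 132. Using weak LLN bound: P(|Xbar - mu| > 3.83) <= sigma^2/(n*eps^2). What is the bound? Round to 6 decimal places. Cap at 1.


bound = min(1, sigma^2/(n*eps^2))
sigma^2 = 1.01^2 = 1.0201
n*eps^2 = 132 * 3.83^2 = 132 * 14.6689 = 1936.2948
sigma^2/(n*eps^2) = 1.0201 / 1936.2948 ≈ 0.00052683

0.000527


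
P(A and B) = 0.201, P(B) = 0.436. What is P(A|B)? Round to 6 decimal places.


P(A|B) = P(A and B) / P(B) = 0.201 / 0.436 = 201/436 ≈ 0.46100917

0.461009


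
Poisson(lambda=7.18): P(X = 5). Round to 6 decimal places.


P = e^(-lam) * lam^k / k!
e^(-7.18) ≈ 0.0007616678
lam^k = 7.18^5 ≈ 19081.926611
k! = 5! = 120
P = 0.0007616678 * 19081.926611 / 120 ≈ 0.121117

0.121117


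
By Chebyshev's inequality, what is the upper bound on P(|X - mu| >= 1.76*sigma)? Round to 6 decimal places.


P <= 1/k^2
k^2 = 1.76^2 = 3.0976
1/k^2 = 1 / 3.0976 = 625/1936 ≈ 0.32283058

0.322831


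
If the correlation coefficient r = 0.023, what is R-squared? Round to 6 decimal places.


R^2 = r^2 = (0.023)^2 = 0.000529

0.000529


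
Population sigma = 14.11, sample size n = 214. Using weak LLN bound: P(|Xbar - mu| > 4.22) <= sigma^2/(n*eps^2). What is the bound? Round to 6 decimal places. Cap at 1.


bound = min(1, sigma^2/(n*eps^2))
sigma^2 = 14.11^2 = 199.0921
n*eps^2 = 214 * 4.22^2 = 214 * 17.8084 = 3810.9976
sigma^2/(n*eps^2) = 199.0921 / 3810.9976 ≈ 0.05224147

0.052241


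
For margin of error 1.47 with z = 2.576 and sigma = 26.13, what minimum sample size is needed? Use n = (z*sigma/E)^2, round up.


z*sigma/E = 2.576 * 26.13 / 1.47 = 40066/875 ≈ 45.789714
(z*sigma/E)^2 ≈ 2096.697934
round up: n = 2097

2097


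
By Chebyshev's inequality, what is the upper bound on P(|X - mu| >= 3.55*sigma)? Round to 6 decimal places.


P <= 1/k^2
k^2 = 3.55^2 = 12.6025
1/k^2 = 1 / 12.6025 = 400/5041 ≈ 0.07934934

0.079349


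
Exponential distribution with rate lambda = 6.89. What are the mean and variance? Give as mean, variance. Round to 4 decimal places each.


mean = 1/lam, var = 1/lam^2
mean = 1 / 6.89 = 100/689 ≈ 0.145138
lam^2 = 6.89^2 = 47.4721
var = 1 / 47.4721 ≈ 0.021065

0.1451, 0.0211


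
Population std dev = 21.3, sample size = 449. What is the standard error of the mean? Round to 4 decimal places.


SE = sigma / sqrt(n)
sqrt(449) ≈ 21.189620
SE = 21.3 / 21.189620 ≈ 1.005209

1.0052


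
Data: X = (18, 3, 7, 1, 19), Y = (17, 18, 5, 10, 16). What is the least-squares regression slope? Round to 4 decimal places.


b = sum((xi-xbar)(yi-ybar)) / sum((xi-xbar)^2)
n = 5, xbar = 48/5 = 9.6, ybar = 66/5 = 13.2
Sxy = sum((xi-xbar)(yi-ybar)) = 75.4
Sxx = sum((xi-xbar)^2) = 283.2
b = Sxy / Sxx = 377/1416 ≈ 0.266243

0.2662


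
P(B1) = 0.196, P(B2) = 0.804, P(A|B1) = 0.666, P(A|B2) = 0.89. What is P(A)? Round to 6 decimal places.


P(A) = P(A|B1)*P(B1) + P(A|B2)*P(B2)
P(A|B1)*P(B1) = 0.666 * 0.196 = 0.130536
P(A|B2)*P(B2) = 0.89 * 0.804 = 0.71556
P(A) = 0.130536 + 0.71556 = 0.846096

0.846096


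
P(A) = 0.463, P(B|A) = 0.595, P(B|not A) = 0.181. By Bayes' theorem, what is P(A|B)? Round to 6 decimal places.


P(A|B) = P(B|A)*P(A) / P(B), P(B) = P(B|A)*P(A) + P(B|not A)*P(not A)
P(B|A)*P(A) = 0.595 * 0.463 = 0.275485
P(B|not A)*P(not A) = 0.181 * 0.537 = 0.097197
P(B) = 0.275485 + 0.097197 = 0.372682
P(A|B) = 0.275485 / 0.372682 ≈ 0.73919588

0.739196


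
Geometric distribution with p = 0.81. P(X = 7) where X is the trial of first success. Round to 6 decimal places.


P = (1-p)^(k-1) * p
(1-p)^(k-1) = 0.19^6 ≈ 0.00004704588
P = 0.00004704588 * 0.81 ≈ 0.00003810716

0.000038


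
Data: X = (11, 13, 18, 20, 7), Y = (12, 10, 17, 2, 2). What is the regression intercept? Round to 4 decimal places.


a = ybar - b*xbar, where b = sum((xi-xbar)(yi-ybar)) / sum((xi-xbar)^2)
n = 5, xbar = 69/5 = 13.8, ybar = 43/5 = 8.6
Sxy = sum((xi-xbar)(yi-ybar)) = 28.6
Sxx = sum((xi-xbar)^2) = 110.8
b = Sxy / Sxx = 143/554 ≈ 0.258123
a = 8.6 - 0.258123 * 13.8 = 2791/554 ≈ 5.037906

5.0379


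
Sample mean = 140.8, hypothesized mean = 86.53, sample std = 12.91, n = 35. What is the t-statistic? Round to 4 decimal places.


t = (xbar - mu0) / (s/sqrt(n))
xbar - mu0 = 140.8 - 86.53 = 54.27
sqrt(35) ≈ 5.91607978
s/sqrt(n) = 12.91 / 5.91607978 ≈ 2.18218829
t = 54.27 / 2.18218829 ≈ 24.869531

24.8695


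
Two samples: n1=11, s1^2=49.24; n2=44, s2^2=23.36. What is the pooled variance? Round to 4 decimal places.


sp^2 = ((n1-1)*s1^2 + (n2-1)*s2^2)/(n1+n2-2)
(n1-1)*s1^2 = 10 * 49.24 = 492.4
(n2-1)*s2^2 = 43 * 23.36 = 1004.48
numerator = 492.4 + 1004.48 = 1496.88
n1+n2-2 = 53
sp^2 = 1496.88 / 53 = 37422/1325 ≈ 28.243019

28.2430


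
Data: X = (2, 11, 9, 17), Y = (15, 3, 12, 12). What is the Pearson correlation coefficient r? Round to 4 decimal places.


r = sum((xi-xbar)(yi-ybar)) / sqrt(sum((xi-xbar)^2) * sum((yi-ybar)^2))
n = 4, xbar = 39/4 = 9.75, ybar = 42/4 = 10.5
Sxy = sum((xi-xbar)(yi-ybar)) = -34.5
Sxx = sum((xi-xbar)^2) = 114.75
Syy = sum((yi-ybar)^2) = 81
sqrt(Sxx*Syy) ≈ 96.409284
r = Sxy / sqrt(Sxx*Syy) = -34.5 / 96.409284 ≈ -0.357849

-0.3578


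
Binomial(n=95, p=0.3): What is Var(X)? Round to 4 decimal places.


Var = n*p*(1-p) = 95 * 0.3 * 0.7 = 19.95

19.9500


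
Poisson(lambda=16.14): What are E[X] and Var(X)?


E[X] = Var(X) = lambda = 16.14

16.14, 16.14


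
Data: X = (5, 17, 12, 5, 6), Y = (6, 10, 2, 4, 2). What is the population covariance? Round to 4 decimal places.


Cov = (1/n)*sum((xi-xbar)(yi-ybar))
n = 5, xbar = 45/5 = 9, ybar = 24/5 = 4.8
sum((xi-xbar)(yi-ybar)) = 40
Cov = 40 / 5 = 8

8.0000


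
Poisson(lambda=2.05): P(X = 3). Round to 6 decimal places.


P = e^(-lam) * lam^k / k!
e^(-2.05) ≈ 0.1287349
lam^k = 2.05^3 = 8.615125
k! = 3! = 6
P = 0.1287349 * 8.615125 / 6 ≈ 0.184845

0.184845


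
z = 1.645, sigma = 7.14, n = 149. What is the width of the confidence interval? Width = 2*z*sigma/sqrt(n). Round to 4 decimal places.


width = 2*z*sigma/sqrt(n)
2*z*sigma = 2 * 1.645 * 7.14 = 23.4906
sqrt(149) ≈ 12.206556
width = 23.4906 / 12.206556 ≈ 1.924425

1.9244


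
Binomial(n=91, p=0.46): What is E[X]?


E[X] = n*p = 91 * 0.46 = 41.86

41.86


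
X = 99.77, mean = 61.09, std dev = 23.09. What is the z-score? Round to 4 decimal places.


z = (X - mu) / sigma
X - mu = 99.77 - 61.09 = 38.68
z = 38.68 / 23.09 = 3868/2309 ≈ 1.675184

1.6752


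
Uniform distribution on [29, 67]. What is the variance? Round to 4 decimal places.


Var = (b-a)^2 / 12
(b-a)^2 = (67 - 29)^2 = 1444
Var = 1444/12 ≈ 120.333333

120.3333


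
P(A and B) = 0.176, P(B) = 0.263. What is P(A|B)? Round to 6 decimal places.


P(A|B) = P(A and B) / P(B) = 0.176 / 0.263 = 176/263 ≈ 0.66920152

0.669202


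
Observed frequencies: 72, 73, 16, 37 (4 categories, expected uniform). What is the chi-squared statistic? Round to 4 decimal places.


chi2 = sum((O-E)^2/E), E = total/4
total = 198, E = 198/4 = 49.5
(72 - 49.5)^2 / 49.5 = 506.25 / 49.5 = 225/22 ≈ 10.227273
(73 - 49.5)^2 / 49.5 = 552.25 / 49.5 = 2209/198 ≈ 11.156566
(16 - 49.5)^2 / 49.5 = 1122.25 / 49.5 = 4489/198 ≈ 22.671717
(37 - 49.5)^2 / 49.5 = 156.25 / 49.5 = 625/198 ≈ 3.156566
chi2 = 1558/33 ≈ 47.212121

47.2121


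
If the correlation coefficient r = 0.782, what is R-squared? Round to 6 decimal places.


R^2 = r^2 = (0.782)^2 = 0.611524

0.611524


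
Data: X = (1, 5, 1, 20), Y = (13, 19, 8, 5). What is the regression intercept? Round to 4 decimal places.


a = ybar - b*xbar, where b = sum((xi-xbar)(yi-ybar)) / sum((xi-xbar)^2)
n = 4, xbar = 27/4 = 6.75, ybar = 45/4 = 11.25
Sxy = sum((xi-xbar)(yi-ybar)) = -87.75
Sxx = sum((xi-xbar)^2) = 244.75
b = Sxy / Sxx = -351/979 ≈ -0.358529
a = 11.25 - (-0.358529) * 6.75 = 13383/979 ≈ 13.670072

13.6701


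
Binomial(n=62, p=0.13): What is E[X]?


E[X] = n*p = 62 * 0.13 = 8.06

8.06


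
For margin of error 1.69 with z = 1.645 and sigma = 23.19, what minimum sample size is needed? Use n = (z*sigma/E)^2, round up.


z*sigma/E = 1.645 * 23.19 / 1.69 ≈ 22.572515
(z*sigma/E)^2 ≈ 509.518424
round up: n = 510

510


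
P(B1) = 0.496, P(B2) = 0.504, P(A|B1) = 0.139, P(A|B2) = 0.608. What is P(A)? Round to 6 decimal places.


P(A) = P(A|B1)*P(B1) + P(A|B2)*P(B2)
P(A|B1)*P(B1) = 0.139 * 0.496 = 0.068944
P(A|B2)*P(B2) = 0.608 * 0.504 = 0.306432
P(A) = 0.068944 + 0.306432 = 0.375376

0.375376


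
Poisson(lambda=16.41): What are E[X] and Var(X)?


E[X] = Var(X) = lambda = 16.41

16.41, 16.41


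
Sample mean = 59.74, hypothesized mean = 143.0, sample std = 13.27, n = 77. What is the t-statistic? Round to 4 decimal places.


t = (xbar - mu0) / (s/sqrt(n))
xbar - mu0 = 59.74 - 143.0 = -83.26
sqrt(77) ≈ 8.77496439
s/sqrt(n) = 13.27 / 8.77496439 ≈ 1.51225685
t = -83.26 / 1.51225685 ≈ -55.056785

-55.0568


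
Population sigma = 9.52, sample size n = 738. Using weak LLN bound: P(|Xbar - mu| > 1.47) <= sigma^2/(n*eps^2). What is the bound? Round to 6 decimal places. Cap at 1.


bound = min(1, sigma^2/(n*eps^2))
sigma^2 = 9.52^2 = 90.6304
n*eps^2 = 738 * 1.47^2 = 738 * 2.1609 = 1594.7442
sigma^2/(n*eps^2) = 90.6304 / 1594.7442 ≈ 0.05683068

0.056831


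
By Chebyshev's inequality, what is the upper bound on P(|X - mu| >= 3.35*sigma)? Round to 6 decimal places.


P <= 1/k^2
k^2 = 3.35^2 = 11.2225
1/k^2 = 1 / 11.2225 = 400/4489 ≈ 0.08910671

0.089107


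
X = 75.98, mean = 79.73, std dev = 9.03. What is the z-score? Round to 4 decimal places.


z = (X - mu) / sigma
X - mu = 75.98 - 79.73 = -3.75
z = -3.75 / 9.03 = -125/301 ≈ -0.415282

-0.4153


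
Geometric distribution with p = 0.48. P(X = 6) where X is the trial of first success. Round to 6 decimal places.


P = (1-p)^(k-1) * p
(1-p)^(k-1) = 0.52^5 ≈ 0.03802040
P = 0.03802040 * 0.48 ≈ 0.01824979

0.018250


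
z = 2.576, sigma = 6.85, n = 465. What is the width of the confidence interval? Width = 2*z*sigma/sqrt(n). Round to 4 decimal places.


width = 2*z*sigma/sqrt(n)
2*z*sigma = 2 * 2.576 * 6.85 = 35.2912
sqrt(465) ≈ 21.563859
width = 35.2912 / 21.563859 ≈ 1.636590

1.6366


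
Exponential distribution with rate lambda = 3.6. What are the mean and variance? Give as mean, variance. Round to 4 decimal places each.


mean = 1/lam, var = 1/lam^2
mean = 1 / 3.6 = 5/18 ≈ 0.277778
lam^2 = 3.6^2 = 12.96
var = 1 / 12.96 = 25/324 ≈ 0.077160

0.2778, 0.0772


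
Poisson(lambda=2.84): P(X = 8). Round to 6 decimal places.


P = e^(-lam) * lam^k / k!
e^(-2.84) ≈ 0.05842567
lam^k = 2.84^8 ≈ 4232.010342
k! = 8! = 40320
P = 0.05842567 * 4232.010342 / 40320 ≈ 0.006132

0.006132


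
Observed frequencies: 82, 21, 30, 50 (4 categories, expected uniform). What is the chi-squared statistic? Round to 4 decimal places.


chi2 = sum((O-E)^2/E), E = total/4
total = 183, E = 183/4 = 45.75
(82 - 45.75)^2 / 45.75 = 1314.0625 / 45.75 = 21025/732 ≈ 28.722678
(21 - 45.75)^2 / 45.75 = 612.5625 / 45.75 = 3267/244 ≈ 13.389344
(30 - 45.75)^2 / 45.75 = 248.0625 / 45.75 = 1323/244 ≈ 5.422131
(50 - 45.75)^2 / 45.75 = 18.0625 / 45.75 = 289/732 ≈ 0.394809
chi2 = 8771/183 ≈ 47.928962

47.9290


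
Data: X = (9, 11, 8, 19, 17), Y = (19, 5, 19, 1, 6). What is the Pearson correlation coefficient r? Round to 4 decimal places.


r = sum((xi-xbar)(yi-ybar)) / sqrt(sum((xi-xbar)^2) * sum((yi-ybar)^2))
n = 5, xbar = 64/5 = 12.8, ybar = 50/5 = 10
Sxy = sum((xi-xbar)(yi-ybar)) = -141
Sxx = sum((xi-xbar)^2) = 96.8
Syy = sum((yi-ybar)^2) = 284
sqrt(Sxx*Syy) ≈ 165.804704
r = Sxy / sqrt(Sxx*Syy) = -141 / 165.804704 ≈ -0.850398

-0.8504


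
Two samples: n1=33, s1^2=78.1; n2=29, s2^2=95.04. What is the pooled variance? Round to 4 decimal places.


sp^2 = ((n1-1)*s1^2 + (n2-1)*s2^2)/(n1+n2-2)
(n1-1)*s1^2 = 32 * 78.1 = 2499.2
(n2-1)*s2^2 = 28 * 95.04 = 2661.12
numerator = 2499.2 + 2661.12 = 5160.32
n1+n2-2 = 60
sp^2 = 5160.32 / 60 = 32252/375 ≈ 86.005333

86.0053


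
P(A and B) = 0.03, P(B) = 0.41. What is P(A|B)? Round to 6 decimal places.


P(A|B) = P(A and B) / P(B) = 0.03 / 0.41 = 3/41 ≈ 0.07317073

0.073171


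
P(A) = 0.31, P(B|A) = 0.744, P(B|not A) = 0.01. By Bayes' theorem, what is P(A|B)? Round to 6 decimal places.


P(A|B) = P(B|A)*P(A) / P(B), P(B) = P(B|A)*P(A) + P(B|not A)*P(not A)
P(B|A)*P(A) = 0.744 * 0.31 = 0.23064
P(B|not A)*P(not A) = 0.01 * 0.69 = 0.0069
P(B) = 0.23064 + 0.0069 = 0.23754
P(A|B) = 0.23064 / 0.23754 = 3844/3959 ≈ 0.97095226

0.970952


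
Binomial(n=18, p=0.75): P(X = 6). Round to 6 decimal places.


P = C(n,k) * p^k * (1-p)^(n-k)
C(18,6) = 18564
p^k = 0.75^6 = 729/4096 ≈ 0.1779785
(1-p)^(n-k) = 0.25^12 ≈ 0.00000005960464
P = 18564 * 0.1779785 * 0.00000005960464 ≈ 0.000197

0.000197


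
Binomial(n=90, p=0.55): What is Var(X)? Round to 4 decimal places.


Var = n*p*(1-p) = 90 * 0.55 * 0.45 = 22.275

22.2750


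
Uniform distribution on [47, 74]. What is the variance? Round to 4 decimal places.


Var = (b-a)^2 / 12
(b-a)^2 = (74 - 47)^2 = 729
Var = 729/12 = 60.75

60.7500


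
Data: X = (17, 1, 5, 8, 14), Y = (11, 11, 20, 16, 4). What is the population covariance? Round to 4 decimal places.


Cov = (1/n)*sum((xi-xbar)(yi-ybar))
n = 5, xbar = 45/5 = 9, ybar = 62/5 = 12.4
sum((xi-xbar)(yi-ybar)) = -76
Cov = -76 / 5 = -15.2

-15.2000


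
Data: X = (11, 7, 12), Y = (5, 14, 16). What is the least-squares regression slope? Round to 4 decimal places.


b = sum((xi-xbar)(yi-ybar)) / sum((xi-xbar)^2)
n = 3, xbar = 30/3 = 10, ybar = 35/3 ≈ 11.666667
Sxy = sum((xi-xbar)(yi-ybar)) = -5
Sxx = sum((xi-xbar)^2) = 14
b = Sxy / Sxx = -5/14 ≈ -0.357143

-0.3571


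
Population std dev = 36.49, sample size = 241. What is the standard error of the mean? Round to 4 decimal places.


SE = sigma / sqrt(n)
sqrt(241) ≈ 15.524175
SE = 36.49 / 15.524175 ≈ 2.350528

2.3505


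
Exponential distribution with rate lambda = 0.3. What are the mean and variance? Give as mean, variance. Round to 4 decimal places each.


mean = 1/lam, var = 1/lam^2
mean = 1 / 0.3 = 10/3 ≈ 3.333333
lam^2 = 0.3^2 = 0.09
var = 1 / 0.09 = 100/9 ≈ 11.111111

3.3333, 11.1111


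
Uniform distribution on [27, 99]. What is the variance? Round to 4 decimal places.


Var = (b-a)^2 / 12
(b-a)^2 = (99 - 27)^2 = 5184
Var = 5184/12 = 432

432.0000


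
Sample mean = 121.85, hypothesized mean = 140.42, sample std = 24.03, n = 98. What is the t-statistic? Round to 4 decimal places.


t = (xbar - mu0) / (s/sqrt(n))
xbar - mu0 = 121.85 - 140.42 = -18.57
sqrt(98) ≈ 9.89949494
s/sqrt(n) = 24.03 / 9.89949494 ≈ 2.42739656
t = -18.57 / 2.42739656 ≈ -7.650171

-7.6502


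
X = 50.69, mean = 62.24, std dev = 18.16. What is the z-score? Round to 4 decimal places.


z = (X - mu) / sigma
X - mu = 50.69 - 62.24 = -11.55
z = -11.55 / 18.16 = -1155/1816 ≈ -0.636013

-0.6360


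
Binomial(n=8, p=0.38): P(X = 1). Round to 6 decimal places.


P = C(n,k) * p^k * (1-p)^(n-k)
C(8,1) = 8
p^k = 0.38^1 = 0.38
(1-p)^(n-k) = 0.62^7 ≈ 0.03521615
P = 8 * 0.38 * 0.03521615 ≈ 0.107057

0.107057


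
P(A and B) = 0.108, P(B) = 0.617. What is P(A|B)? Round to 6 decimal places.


P(A|B) = P(A and B) / P(B) = 0.108 / 0.617 = 108/617 ≈ 0.17504052

0.175041


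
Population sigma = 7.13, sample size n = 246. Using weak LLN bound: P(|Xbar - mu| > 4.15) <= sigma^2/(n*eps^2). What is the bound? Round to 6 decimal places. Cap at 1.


bound = min(1, sigma^2/(n*eps^2))
sigma^2 = 7.13^2 = 50.8369
n*eps^2 = 246 * 4.15^2 = 246 * 17.2225 = 4236.735
sigma^2/(n*eps^2) = 50.8369 / 4236.735 ≈ 0.01199907

0.011999


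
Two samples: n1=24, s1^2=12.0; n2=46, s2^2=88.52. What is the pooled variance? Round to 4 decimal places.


sp^2 = ((n1-1)*s1^2 + (n2-1)*s2^2)/(n1+n2-2)
(n1-1)*s1^2 = 23 * 12.0 = 276
(n2-1)*s2^2 = 45 * 88.52 = 3983.4
numerator = 276 + 3983.4 = 4259.4
n1+n2-2 = 68
sp^2 = 4259.4 / 68 = 21297/340 ≈ 62.638235

62.6382


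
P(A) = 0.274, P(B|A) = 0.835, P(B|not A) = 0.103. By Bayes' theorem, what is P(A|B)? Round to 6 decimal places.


P(A|B) = P(B|A)*P(A) / P(B), P(B) = P(B|A)*P(A) + P(B|not A)*P(not A)
P(B|A)*P(A) = 0.835 * 0.274 = 0.22879
P(B|not A)*P(not A) = 0.103 * 0.726 = 0.074778
P(B) = 0.22879 + 0.074778 = 0.303568
P(A|B) = 0.22879 / 0.303568 ≈ 0.75366969

0.753670


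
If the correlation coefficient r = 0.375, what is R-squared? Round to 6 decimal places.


R^2 = r^2 = (0.375)^2 = 0.140625

0.140625


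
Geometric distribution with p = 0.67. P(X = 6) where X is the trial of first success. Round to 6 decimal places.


P = (1-p)^(k-1) * p
(1-p)^(k-1) = 0.33^5 ≈ 0.003913539
P = 0.003913539 * 0.67 ≈ 0.002622071

0.002622


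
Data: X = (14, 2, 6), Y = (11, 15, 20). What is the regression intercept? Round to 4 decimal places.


a = ybar - b*xbar, where b = sum((xi-xbar)(yi-ybar)) / sum((xi-xbar)^2)
n = 3, xbar = 22/3 ≈ 7.333333, ybar = 46/3 ≈ 15.333333
Sxy = sum((xi-xbar)(yi-ybar)) = -100/3 ≈ -33.333333
Sxx = sum((xi-xbar)^2) = 224/3 ≈ 74.666667
b = Sxy / Sxx = -25/56 ≈ -0.446429
a = 15.333333 - (-0.446429) * 7.333333 = 521/28 ≈ 18.607143

18.6071


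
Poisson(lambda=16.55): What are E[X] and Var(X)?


E[X] = Var(X) = lambda = 16.55

16.55, 16.55


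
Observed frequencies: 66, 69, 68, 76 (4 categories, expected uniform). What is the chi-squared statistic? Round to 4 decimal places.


chi2 = sum((O-E)^2/E), E = total/4
total = 279, E = 279/4 = 69.75
(66 - 69.75)^2 / 69.75 = 14.0625 / 69.75 = 25/124 ≈ 0.201613
(69 - 69.75)^2 / 69.75 = 0.5625 / 69.75 = 1/124 ≈ 0.008065
(68 - 69.75)^2 / 69.75 = 3.0625 / 69.75 = 49/1116 ≈ 0.043907
(76 - 69.75)^2 / 69.75 = 39.0625 / 69.75 = 625/1116 ≈ 0.560036
chi2 = 227/279 ≈ 0.813620

0.8136


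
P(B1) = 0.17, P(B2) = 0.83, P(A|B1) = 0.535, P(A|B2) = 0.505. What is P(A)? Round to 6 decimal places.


P(A) = P(A|B1)*P(B1) + P(A|B2)*P(B2)
P(A|B1)*P(B1) = 0.535 * 0.17 = 0.09095
P(A|B2)*P(B2) = 0.505 * 0.83 = 0.41915
P(A) = 0.09095 + 0.41915 = 0.5101

0.510100


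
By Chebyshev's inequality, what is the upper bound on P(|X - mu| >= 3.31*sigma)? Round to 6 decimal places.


P <= 1/k^2
k^2 = 3.31^2 = 10.9561
1/k^2 = 1 / 10.9561 ≈ 0.09127335

0.091273


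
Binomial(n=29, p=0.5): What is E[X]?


E[X] = n*p = 29 * 0.5 = 14.5

14.5


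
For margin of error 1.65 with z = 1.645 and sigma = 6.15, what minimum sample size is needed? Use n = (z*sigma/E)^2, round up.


z*sigma/E = 1.645 * 6.15 / 1.65 = 13489/2200 ≈ 6.131364
(z*sigma/E)^2 ≈ 37.593620
round up: n = 38

38


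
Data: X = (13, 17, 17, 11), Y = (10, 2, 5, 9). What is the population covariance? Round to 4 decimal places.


Cov = (1/n)*sum((xi-xbar)(yi-ybar))
n = 4, xbar = 58/4 = 14.5, ybar = 26/4 = 6.5
sum((xi-xbar)(yi-ybar)) = -29
Cov = -29 / 4 = -7.25

-7.2500


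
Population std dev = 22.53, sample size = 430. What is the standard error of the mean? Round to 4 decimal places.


SE = sigma / sqrt(n)
sqrt(430) ≈ 20.736441
SE = 22.53 / 20.736441 ≈ 1.086493

1.0865


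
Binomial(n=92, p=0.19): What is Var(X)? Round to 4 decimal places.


Var = n*p*(1-p) = 92 * 0.19 * 0.81 = 14.1588

14.1588


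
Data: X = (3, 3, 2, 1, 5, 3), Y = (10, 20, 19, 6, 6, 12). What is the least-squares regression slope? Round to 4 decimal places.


b = sum((xi-xbar)(yi-ybar)) / sum((xi-xbar)^2)
n = 6, xbar = 17/6 ≈ 2.833333, ybar = 73/6 ≈ 12.166667
Sxy = sum((xi-xbar)(yi-ybar)) = -41/6 ≈ -6.833333
Sxx = sum((xi-xbar)^2) = 53/6 ≈ 8.833333
b = Sxy / Sxx = -41/53 ≈ -0.773585

-0.7736


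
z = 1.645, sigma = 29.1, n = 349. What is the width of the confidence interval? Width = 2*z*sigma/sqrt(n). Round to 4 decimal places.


width = 2*z*sigma/sqrt(n)
2*z*sigma = 2 * 1.645 * 29.1 = 95.739
sqrt(349) ≈ 18.681542
width = 95.739 / 18.681542 ≈ 5.124791

5.1248


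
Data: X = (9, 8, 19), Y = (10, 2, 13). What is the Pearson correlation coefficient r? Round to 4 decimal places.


r = sum((xi-xbar)(yi-ybar)) / sqrt(sum((xi-xbar)^2) * sum((yi-ybar)^2))
n = 3, xbar = 36/3 = 12, ybar = 25/3 ≈ 8.333333
Sxy = sum((xi-xbar)(yi-ybar)) = 53
Sxx = sum((xi-xbar)^2) = 74
Syy = sum((yi-ybar)^2) = 194/3 ≈ 64.666667
sqrt(Sxx*Syy) ≈ 69.176104
r = Sxy / sqrt(Sxx*Syy) = 53 / 69.176104 ≈ 0.766161

0.7662


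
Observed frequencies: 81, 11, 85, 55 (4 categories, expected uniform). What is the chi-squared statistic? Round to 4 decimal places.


chi2 = sum((O-E)^2/E), E = total/4
total = 232, E = 232/4 = 58
(81 - 58)^2 / 58 = 529 / 58 = 529/58 ≈ 9.120690
(11 - 58)^2 / 58 = 2209 / 58 = 2209/58 ≈ 38.086207
(85 - 58)^2 / 58 = 729 / 58 = 729/58 ≈ 12.568966
(55 - 58)^2 / 58 = 9 / 58 = 9/58 ≈ 0.155172
chi2 = 1738/29 ≈ 59.931034

59.9310


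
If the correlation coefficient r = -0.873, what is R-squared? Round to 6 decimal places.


R^2 = r^2 = (-0.873)^2 = 0.762129

0.762129


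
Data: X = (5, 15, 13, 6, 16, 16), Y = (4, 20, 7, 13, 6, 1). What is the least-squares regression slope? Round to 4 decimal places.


b = sum((xi-xbar)(yi-ybar)) / sum((xi-xbar)^2)
n = 6, xbar = 71/6 ≈ 11.833333, ybar = 51/6 = 8.5
Sxy = sum((xi-xbar)(yi-ybar)) = -2.5
Sxx = sum((xi-xbar)^2) = 761/6 ≈ 126.833333
b = Sxy / Sxx = -15/761 ≈ -0.019711

-0.0197


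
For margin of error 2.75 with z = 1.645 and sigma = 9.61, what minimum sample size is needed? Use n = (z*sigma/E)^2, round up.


z*sigma/E = 1.645 * 9.61 / 2.75 ≈ 5.748527
(z*sigma/E)^2 ≈ 33.045566
round up: n = 34

34


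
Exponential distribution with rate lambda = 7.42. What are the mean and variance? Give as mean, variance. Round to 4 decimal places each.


mean = 1/lam, var = 1/lam^2
mean = 1 / 7.42 = 50/371 ≈ 0.134771
lam^2 = 7.42^2 = 55.0564
var = 1 / 55.0564 ≈ 0.018163

0.1348, 0.0182


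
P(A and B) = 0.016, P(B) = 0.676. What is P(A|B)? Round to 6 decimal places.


P(A|B) = P(A and B) / P(B) = 0.016 / 0.676 = 4/169 ≈ 0.02366864

0.023669


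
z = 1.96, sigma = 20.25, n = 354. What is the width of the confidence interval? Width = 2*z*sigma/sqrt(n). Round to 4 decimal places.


width = 2*z*sigma/sqrt(n)
2*z*sigma = 2 * 1.96 * 20.25 = 79.38
sqrt(354) ≈ 18.814888
width = 79.38 / 18.814888 ≈ 4.218999

4.2190


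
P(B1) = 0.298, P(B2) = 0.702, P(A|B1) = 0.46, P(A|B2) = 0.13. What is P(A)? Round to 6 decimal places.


P(A) = P(A|B1)*P(B1) + P(A|B2)*P(B2)
P(A|B1)*P(B1) = 0.46 * 0.298 = 0.13708
P(A|B2)*P(B2) = 0.13 * 0.702 = 0.09126
P(A) = 0.13708 + 0.09126 = 0.22834

0.228340


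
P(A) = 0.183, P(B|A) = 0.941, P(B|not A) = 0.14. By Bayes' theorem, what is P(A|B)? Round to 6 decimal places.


P(A|B) = P(B|A)*P(A) / P(B), P(B) = P(B|A)*P(A) + P(B|not A)*P(not A)
P(B|A)*P(A) = 0.941 * 0.183 = 0.172203
P(B|not A)*P(not A) = 0.14 * 0.817 = 0.11438
P(B) = 0.172203 + 0.11438 = 0.286583
P(A|B) = 0.172203 / 0.286583 ≈ 0.60088351

0.600884


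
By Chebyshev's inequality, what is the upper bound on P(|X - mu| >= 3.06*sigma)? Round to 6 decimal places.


P <= 1/k^2
k^2 = 3.06^2 = 9.3636
1/k^2 = 1 / 9.3636 ≈ 0.10679653

0.106797


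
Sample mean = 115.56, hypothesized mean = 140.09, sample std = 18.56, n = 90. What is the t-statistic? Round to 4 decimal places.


t = (xbar - mu0) / (s/sqrt(n))
xbar - mu0 = 115.56 - 140.09 = -24.53
sqrt(90) ≈ 9.48683298
s/sqrt(n) = 18.56 / 9.48683298 ≈ 1.95639578
t = -24.53 / 1.95639578 ≈ -12.538363

-12.5384


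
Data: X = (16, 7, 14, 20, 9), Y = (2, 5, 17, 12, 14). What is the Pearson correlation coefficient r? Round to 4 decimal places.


r = sum((xi-xbar)(yi-ybar)) / sqrt(sum((xi-xbar)^2) * sum((yi-ybar)^2))
n = 5, xbar = 66/5 = 13.2, ybar = 50/5 = 10
Sxy = sum((xi-xbar)(yi-ybar)) = 11
Sxx = sum((xi-xbar)^2) = 110.8
Syy = sum((yi-ybar)^2) = 158
sqrt(Sxx*Syy) ≈ 132.311753
r = Sxy / sqrt(Sxx*Syy) = 11 / 132.311753 ≈ 0.083137

0.0831


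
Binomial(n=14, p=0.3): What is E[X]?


E[X] = n*p = 14 * 0.3 = 4.2

4.2


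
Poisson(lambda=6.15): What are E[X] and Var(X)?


E[X] = Var(X) = lambda = 6.15

6.15, 6.15


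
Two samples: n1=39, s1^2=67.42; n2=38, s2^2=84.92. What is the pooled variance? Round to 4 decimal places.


sp^2 = ((n1-1)*s1^2 + (n2-1)*s2^2)/(n1+n2-2)
(n1-1)*s1^2 = 38 * 67.42 = 2561.96
(n2-1)*s2^2 = 37 * 84.92 = 3142.04
numerator = 2561.96 + 3142.04 = 5704
n1+n2-2 = 75
sp^2 = 5704 / 75 = 5704/75 ≈ 76.053333

76.0533


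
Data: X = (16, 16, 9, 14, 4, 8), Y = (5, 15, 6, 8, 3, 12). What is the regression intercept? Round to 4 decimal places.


a = ybar - b*xbar, where b = sum((xi-xbar)(yi-ybar)) / sum((xi-xbar)^2)
n = 6, xbar = 67/6 ≈ 11.166667, ybar = 49/6 ≈ 8.166667
Sxy = sum((xi-xbar)(yi-ybar)) = 281/6 ≈ 46.833333
Sxx = sum((xi-xbar)^2) = 725/6 ≈ 120.833333
b = Sxy / Sxx = 281/725 ≈ 0.387586
a = 8.166667 - 0.387586 * 11.166667 = 2783/725 ≈ 3.838621

3.8386


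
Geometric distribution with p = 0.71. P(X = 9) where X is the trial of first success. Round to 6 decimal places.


P = (1-p)^(k-1) * p
(1-p)^(k-1) = 0.29^8 ≈ 0.00005002464
P = 0.00005002464 * 0.71 ≈ 0.00003551750

0.000036
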